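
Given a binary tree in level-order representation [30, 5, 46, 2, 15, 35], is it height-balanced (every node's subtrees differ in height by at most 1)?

Tree (level-order array): [30, 5, 46, 2, 15, 35]
Definition: a tree is height-balanced if, at every node, |h(left) - h(right)| <= 1 (empty subtree has height -1).
Bottom-up per-node check:
  node 2: h_left=-1, h_right=-1, diff=0 [OK], height=0
  node 15: h_left=-1, h_right=-1, diff=0 [OK], height=0
  node 5: h_left=0, h_right=0, diff=0 [OK], height=1
  node 35: h_left=-1, h_right=-1, diff=0 [OK], height=0
  node 46: h_left=0, h_right=-1, diff=1 [OK], height=1
  node 30: h_left=1, h_right=1, diff=0 [OK], height=2
All nodes satisfy the balance condition.
Result: Balanced


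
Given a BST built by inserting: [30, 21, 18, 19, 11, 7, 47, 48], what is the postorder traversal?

Tree insertion order: [30, 21, 18, 19, 11, 7, 47, 48]
Tree (level-order array): [30, 21, 47, 18, None, None, 48, 11, 19, None, None, 7]
Postorder traversal: [7, 11, 19, 18, 21, 48, 47, 30]


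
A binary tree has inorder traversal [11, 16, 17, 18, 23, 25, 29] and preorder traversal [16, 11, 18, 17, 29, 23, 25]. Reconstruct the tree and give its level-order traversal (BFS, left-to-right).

Inorder:  [11, 16, 17, 18, 23, 25, 29]
Preorder: [16, 11, 18, 17, 29, 23, 25]
Algorithm: preorder visits root first, so consume preorder in order;
for each root, split the current inorder slice at that value into
left-subtree inorder and right-subtree inorder, then recurse.
Recursive splits:
  root=16; inorder splits into left=[11], right=[17, 18, 23, 25, 29]
  root=11; inorder splits into left=[], right=[]
  root=18; inorder splits into left=[17], right=[23, 25, 29]
  root=17; inorder splits into left=[], right=[]
  root=29; inorder splits into left=[23, 25], right=[]
  root=23; inorder splits into left=[], right=[25]
  root=25; inorder splits into left=[], right=[]
Reconstructed level-order: [16, 11, 18, 17, 29, 23, 25]


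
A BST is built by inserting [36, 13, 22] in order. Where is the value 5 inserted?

Starting tree (level order): [36, 13, None, None, 22]
Insertion path: 36 -> 13
Result: insert 5 as left child of 13
Final tree (level order): [36, 13, None, 5, 22]


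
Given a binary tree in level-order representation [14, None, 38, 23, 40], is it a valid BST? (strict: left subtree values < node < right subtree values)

Level-order array: [14, None, 38, 23, 40]
Validate using subtree bounds (lo, hi): at each node, require lo < value < hi,
then recurse left with hi=value and right with lo=value.
Preorder trace (stopping at first violation):
  at node 14 with bounds (-inf, +inf): OK
  at node 38 with bounds (14, +inf): OK
  at node 23 with bounds (14, 38): OK
  at node 40 with bounds (38, +inf): OK
No violation found at any node.
Result: Valid BST


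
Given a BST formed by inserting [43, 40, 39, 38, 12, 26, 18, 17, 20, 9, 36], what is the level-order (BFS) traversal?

Tree insertion order: [43, 40, 39, 38, 12, 26, 18, 17, 20, 9, 36]
Tree (level-order array): [43, 40, None, 39, None, 38, None, 12, None, 9, 26, None, None, 18, 36, 17, 20]
BFS from the root, enqueuing left then right child of each popped node:
  queue [43] -> pop 43, enqueue [40], visited so far: [43]
  queue [40] -> pop 40, enqueue [39], visited so far: [43, 40]
  queue [39] -> pop 39, enqueue [38], visited so far: [43, 40, 39]
  queue [38] -> pop 38, enqueue [12], visited so far: [43, 40, 39, 38]
  queue [12] -> pop 12, enqueue [9, 26], visited so far: [43, 40, 39, 38, 12]
  queue [9, 26] -> pop 9, enqueue [none], visited so far: [43, 40, 39, 38, 12, 9]
  queue [26] -> pop 26, enqueue [18, 36], visited so far: [43, 40, 39, 38, 12, 9, 26]
  queue [18, 36] -> pop 18, enqueue [17, 20], visited so far: [43, 40, 39, 38, 12, 9, 26, 18]
  queue [36, 17, 20] -> pop 36, enqueue [none], visited so far: [43, 40, 39, 38, 12, 9, 26, 18, 36]
  queue [17, 20] -> pop 17, enqueue [none], visited so far: [43, 40, 39, 38, 12, 9, 26, 18, 36, 17]
  queue [20] -> pop 20, enqueue [none], visited so far: [43, 40, 39, 38, 12, 9, 26, 18, 36, 17, 20]
Result: [43, 40, 39, 38, 12, 9, 26, 18, 36, 17, 20]


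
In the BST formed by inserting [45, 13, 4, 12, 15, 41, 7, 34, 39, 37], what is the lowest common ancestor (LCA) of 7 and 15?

Tree insertion order: [45, 13, 4, 12, 15, 41, 7, 34, 39, 37]
Tree (level-order array): [45, 13, None, 4, 15, None, 12, None, 41, 7, None, 34, None, None, None, None, 39, 37]
In a BST, the LCA of p=7, q=15 is the first node v on the
root-to-leaf path with p <= v <= q (go left if both < v, right if both > v).
Walk from root:
  at 45: both 7 and 15 < 45, go left
  at 13: 7 <= 13 <= 15, this is the LCA
LCA = 13


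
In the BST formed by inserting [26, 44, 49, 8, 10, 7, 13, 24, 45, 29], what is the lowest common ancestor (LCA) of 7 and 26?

Tree insertion order: [26, 44, 49, 8, 10, 7, 13, 24, 45, 29]
Tree (level-order array): [26, 8, 44, 7, 10, 29, 49, None, None, None, 13, None, None, 45, None, None, 24]
In a BST, the LCA of p=7, q=26 is the first node v on the
root-to-leaf path with p <= v <= q (go left if both < v, right if both > v).
Walk from root:
  at 26: 7 <= 26 <= 26, this is the LCA
LCA = 26


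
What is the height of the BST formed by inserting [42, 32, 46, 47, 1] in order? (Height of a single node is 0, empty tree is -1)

Insertion order: [42, 32, 46, 47, 1]
Tree (level-order array): [42, 32, 46, 1, None, None, 47]
Compute height bottom-up (empty subtree = -1):
  height(1) = 1 + max(-1, -1) = 0
  height(32) = 1 + max(0, -1) = 1
  height(47) = 1 + max(-1, -1) = 0
  height(46) = 1 + max(-1, 0) = 1
  height(42) = 1 + max(1, 1) = 2
Height = 2


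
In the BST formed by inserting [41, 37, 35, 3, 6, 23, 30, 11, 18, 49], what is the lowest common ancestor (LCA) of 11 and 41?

Tree insertion order: [41, 37, 35, 3, 6, 23, 30, 11, 18, 49]
Tree (level-order array): [41, 37, 49, 35, None, None, None, 3, None, None, 6, None, 23, 11, 30, None, 18]
In a BST, the LCA of p=11, q=41 is the first node v on the
root-to-leaf path with p <= v <= q (go left if both < v, right if both > v).
Walk from root:
  at 41: 11 <= 41 <= 41, this is the LCA
LCA = 41


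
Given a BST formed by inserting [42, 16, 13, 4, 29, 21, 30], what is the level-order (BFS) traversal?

Tree insertion order: [42, 16, 13, 4, 29, 21, 30]
Tree (level-order array): [42, 16, None, 13, 29, 4, None, 21, 30]
BFS from the root, enqueuing left then right child of each popped node:
  queue [42] -> pop 42, enqueue [16], visited so far: [42]
  queue [16] -> pop 16, enqueue [13, 29], visited so far: [42, 16]
  queue [13, 29] -> pop 13, enqueue [4], visited so far: [42, 16, 13]
  queue [29, 4] -> pop 29, enqueue [21, 30], visited so far: [42, 16, 13, 29]
  queue [4, 21, 30] -> pop 4, enqueue [none], visited so far: [42, 16, 13, 29, 4]
  queue [21, 30] -> pop 21, enqueue [none], visited so far: [42, 16, 13, 29, 4, 21]
  queue [30] -> pop 30, enqueue [none], visited so far: [42, 16, 13, 29, 4, 21, 30]
Result: [42, 16, 13, 29, 4, 21, 30]


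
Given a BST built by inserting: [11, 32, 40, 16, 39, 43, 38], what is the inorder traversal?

Tree insertion order: [11, 32, 40, 16, 39, 43, 38]
Tree (level-order array): [11, None, 32, 16, 40, None, None, 39, 43, 38]
Inorder traversal: [11, 16, 32, 38, 39, 40, 43]


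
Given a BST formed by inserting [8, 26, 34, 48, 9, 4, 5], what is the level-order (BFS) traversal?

Tree insertion order: [8, 26, 34, 48, 9, 4, 5]
Tree (level-order array): [8, 4, 26, None, 5, 9, 34, None, None, None, None, None, 48]
BFS from the root, enqueuing left then right child of each popped node:
  queue [8] -> pop 8, enqueue [4, 26], visited so far: [8]
  queue [4, 26] -> pop 4, enqueue [5], visited so far: [8, 4]
  queue [26, 5] -> pop 26, enqueue [9, 34], visited so far: [8, 4, 26]
  queue [5, 9, 34] -> pop 5, enqueue [none], visited so far: [8, 4, 26, 5]
  queue [9, 34] -> pop 9, enqueue [none], visited so far: [8, 4, 26, 5, 9]
  queue [34] -> pop 34, enqueue [48], visited so far: [8, 4, 26, 5, 9, 34]
  queue [48] -> pop 48, enqueue [none], visited so far: [8, 4, 26, 5, 9, 34, 48]
Result: [8, 4, 26, 5, 9, 34, 48]


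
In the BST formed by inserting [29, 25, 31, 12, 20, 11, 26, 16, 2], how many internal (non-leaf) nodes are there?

Tree built from: [29, 25, 31, 12, 20, 11, 26, 16, 2]
Tree (level-order array): [29, 25, 31, 12, 26, None, None, 11, 20, None, None, 2, None, 16]
Rule: An internal node has at least one child.
Per-node child counts:
  node 29: 2 child(ren)
  node 25: 2 child(ren)
  node 12: 2 child(ren)
  node 11: 1 child(ren)
  node 2: 0 child(ren)
  node 20: 1 child(ren)
  node 16: 0 child(ren)
  node 26: 0 child(ren)
  node 31: 0 child(ren)
Matching nodes: [29, 25, 12, 11, 20]
Count of internal (non-leaf) nodes: 5


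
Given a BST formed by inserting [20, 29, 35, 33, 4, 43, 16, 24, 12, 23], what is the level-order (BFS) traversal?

Tree insertion order: [20, 29, 35, 33, 4, 43, 16, 24, 12, 23]
Tree (level-order array): [20, 4, 29, None, 16, 24, 35, 12, None, 23, None, 33, 43]
BFS from the root, enqueuing left then right child of each popped node:
  queue [20] -> pop 20, enqueue [4, 29], visited so far: [20]
  queue [4, 29] -> pop 4, enqueue [16], visited so far: [20, 4]
  queue [29, 16] -> pop 29, enqueue [24, 35], visited so far: [20, 4, 29]
  queue [16, 24, 35] -> pop 16, enqueue [12], visited so far: [20, 4, 29, 16]
  queue [24, 35, 12] -> pop 24, enqueue [23], visited so far: [20, 4, 29, 16, 24]
  queue [35, 12, 23] -> pop 35, enqueue [33, 43], visited so far: [20, 4, 29, 16, 24, 35]
  queue [12, 23, 33, 43] -> pop 12, enqueue [none], visited so far: [20, 4, 29, 16, 24, 35, 12]
  queue [23, 33, 43] -> pop 23, enqueue [none], visited so far: [20, 4, 29, 16, 24, 35, 12, 23]
  queue [33, 43] -> pop 33, enqueue [none], visited so far: [20, 4, 29, 16, 24, 35, 12, 23, 33]
  queue [43] -> pop 43, enqueue [none], visited so far: [20, 4, 29, 16, 24, 35, 12, 23, 33, 43]
Result: [20, 4, 29, 16, 24, 35, 12, 23, 33, 43]


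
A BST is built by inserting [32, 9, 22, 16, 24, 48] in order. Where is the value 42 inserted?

Starting tree (level order): [32, 9, 48, None, 22, None, None, 16, 24]
Insertion path: 32 -> 48
Result: insert 42 as left child of 48
Final tree (level order): [32, 9, 48, None, 22, 42, None, 16, 24]


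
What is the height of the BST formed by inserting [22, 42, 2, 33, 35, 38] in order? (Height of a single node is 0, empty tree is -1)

Insertion order: [22, 42, 2, 33, 35, 38]
Tree (level-order array): [22, 2, 42, None, None, 33, None, None, 35, None, 38]
Compute height bottom-up (empty subtree = -1):
  height(2) = 1 + max(-1, -1) = 0
  height(38) = 1 + max(-1, -1) = 0
  height(35) = 1 + max(-1, 0) = 1
  height(33) = 1 + max(-1, 1) = 2
  height(42) = 1 + max(2, -1) = 3
  height(22) = 1 + max(0, 3) = 4
Height = 4


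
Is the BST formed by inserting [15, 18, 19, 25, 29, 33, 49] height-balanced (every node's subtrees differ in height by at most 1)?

Tree (level-order array): [15, None, 18, None, 19, None, 25, None, 29, None, 33, None, 49]
Definition: a tree is height-balanced if, at every node, |h(left) - h(right)| <= 1 (empty subtree has height -1).
Bottom-up per-node check:
  node 49: h_left=-1, h_right=-1, diff=0 [OK], height=0
  node 33: h_left=-1, h_right=0, diff=1 [OK], height=1
  node 29: h_left=-1, h_right=1, diff=2 [FAIL (|-1-1|=2 > 1)], height=2
  node 25: h_left=-1, h_right=2, diff=3 [FAIL (|-1-2|=3 > 1)], height=3
  node 19: h_left=-1, h_right=3, diff=4 [FAIL (|-1-3|=4 > 1)], height=4
  node 18: h_left=-1, h_right=4, diff=5 [FAIL (|-1-4|=5 > 1)], height=5
  node 15: h_left=-1, h_right=5, diff=6 [FAIL (|-1-5|=6 > 1)], height=6
Node 29 violates the condition: |-1 - 1| = 2 > 1.
Result: Not balanced


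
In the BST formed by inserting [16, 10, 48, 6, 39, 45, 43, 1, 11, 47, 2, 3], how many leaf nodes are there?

Tree built from: [16, 10, 48, 6, 39, 45, 43, 1, 11, 47, 2, 3]
Tree (level-order array): [16, 10, 48, 6, 11, 39, None, 1, None, None, None, None, 45, None, 2, 43, 47, None, 3]
Rule: A leaf has 0 children.
Per-node child counts:
  node 16: 2 child(ren)
  node 10: 2 child(ren)
  node 6: 1 child(ren)
  node 1: 1 child(ren)
  node 2: 1 child(ren)
  node 3: 0 child(ren)
  node 11: 0 child(ren)
  node 48: 1 child(ren)
  node 39: 1 child(ren)
  node 45: 2 child(ren)
  node 43: 0 child(ren)
  node 47: 0 child(ren)
Matching nodes: [3, 11, 43, 47]
Count of leaf nodes: 4


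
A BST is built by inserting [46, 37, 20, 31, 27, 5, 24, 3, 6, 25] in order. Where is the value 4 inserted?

Starting tree (level order): [46, 37, None, 20, None, 5, 31, 3, 6, 27, None, None, None, None, None, 24, None, None, 25]
Insertion path: 46 -> 37 -> 20 -> 5 -> 3
Result: insert 4 as right child of 3
Final tree (level order): [46, 37, None, 20, None, 5, 31, 3, 6, 27, None, None, 4, None, None, 24, None, None, None, None, 25]


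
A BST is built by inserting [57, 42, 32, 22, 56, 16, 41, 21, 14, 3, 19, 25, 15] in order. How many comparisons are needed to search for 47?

Search path for 47: 57 -> 42 -> 56
Found: False
Comparisons: 3


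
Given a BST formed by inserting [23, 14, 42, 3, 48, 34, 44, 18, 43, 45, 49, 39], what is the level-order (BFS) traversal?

Tree insertion order: [23, 14, 42, 3, 48, 34, 44, 18, 43, 45, 49, 39]
Tree (level-order array): [23, 14, 42, 3, 18, 34, 48, None, None, None, None, None, 39, 44, 49, None, None, 43, 45]
BFS from the root, enqueuing left then right child of each popped node:
  queue [23] -> pop 23, enqueue [14, 42], visited so far: [23]
  queue [14, 42] -> pop 14, enqueue [3, 18], visited so far: [23, 14]
  queue [42, 3, 18] -> pop 42, enqueue [34, 48], visited so far: [23, 14, 42]
  queue [3, 18, 34, 48] -> pop 3, enqueue [none], visited so far: [23, 14, 42, 3]
  queue [18, 34, 48] -> pop 18, enqueue [none], visited so far: [23, 14, 42, 3, 18]
  queue [34, 48] -> pop 34, enqueue [39], visited so far: [23, 14, 42, 3, 18, 34]
  queue [48, 39] -> pop 48, enqueue [44, 49], visited so far: [23, 14, 42, 3, 18, 34, 48]
  queue [39, 44, 49] -> pop 39, enqueue [none], visited so far: [23, 14, 42, 3, 18, 34, 48, 39]
  queue [44, 49] -> pop 44, enqueue [43, 45], visited so far: [23, 14, 42, 3, 18, 34, 48, 39, 44]
  queue [49, 43, 45] -> pop 49, enqueue [none], visited so far: [23, 14, 42, 3, 18, 34, 48, 39, 44, 49]
  queue [43, 45] -> pop 43, enqueue [none], visited so far: [23, 14, 42, 3, 18, 34, 48, 39, 44, 49, 43]
  queue [45] -> pop 45, enqueue [none], visited so far: [23, 14, 42, 3, 18, 34, 48, 39, 44, 49, 43, 45]
Result: [23, 14, 42, 3, 18, 34, 48, 39, 44, 49, 43, 45]


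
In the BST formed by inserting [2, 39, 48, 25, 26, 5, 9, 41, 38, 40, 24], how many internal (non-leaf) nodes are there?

Tree built from: [2, 39, 48, 25, 26, 5, 9, 41, 38, 40, 24]
Tree (level-order array): [2, None, 39, 25, 48, 5, 26, 41, None, None, 9, None, 38, 40, None, None, 24]
Rule: An internal node has at least one child.
Per-node child counts:
  node 2: 1 child(ren)
  node 39: 2 child(ren)
  node 25: 2 child(ren)
  node 5: 1 child(ren)
  node 9: 1 child(ren)
  node 24: 0 child(ren)
  node 26: 1 child(ren)
  node 38: 0 child(ren)
  node 48: 1 child(ren)
  node 41: 1 child(ren)
  node 40: 0 child(ren)
Matching nodes: [2, 39, 25, 5, 9, 26, 48, 41]
Count of internal (non-leaf) nodes: 8


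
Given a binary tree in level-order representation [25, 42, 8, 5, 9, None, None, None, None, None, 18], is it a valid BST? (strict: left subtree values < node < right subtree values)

Level-order array: [25, 42, 8, 5, 9, None, None, None, None, None, 18]
Validate using subtree bounds (lo, hi): at each node, require lo < value < hi,
then recurse left with hi=value and right with lo=value.
Preorder trace (stopping at first violation):
  at node 25 with bounds (-inf, +inf): OK
  at node 42 with bounds (-inf, 25): VIOLATION
Node 42 violates its bound: not (-inf < 42 < 25).
Result: Not a valid BST


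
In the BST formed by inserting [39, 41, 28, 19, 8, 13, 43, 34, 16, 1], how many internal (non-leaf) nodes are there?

Tree built from: [39, 41, 28, 19, 8, 13, 43, 34, 16, 1]
Tree (level-order array): [39, 28, 41, 19, 34, None, 43, 8, None, None, None, None, None, 1, 13, None, None, None, 16]
Rule: An internal node has at least one child.
Per-node child counts:
  node 39: 2 child(ren)
  node 28: 2 child(ren)
  node 19: 1 child(ren)
  node 8: 2 child(ren)
  node 1: 0 child(ren)
  node 13: 1 child(ren)
  node 16: 0 child(ren)
  node 34: 0 child(ren)
  node 41: 1 child(ren)
  node 43: 0 child(ren)
Matching nodes: [39, 28, 19, 8, 13, 41]
Count of internal (non-leaf) nodes: 6


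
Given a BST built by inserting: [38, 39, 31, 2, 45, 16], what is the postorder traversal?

Tree insertion order: [38, 39, 31, 2, 45, 16]
Tree (level-order array): [38, 31, 39, 2, None, None, 45, None, 16]
Postorder traversal: [16, 2, 31, 45, 39, 38]


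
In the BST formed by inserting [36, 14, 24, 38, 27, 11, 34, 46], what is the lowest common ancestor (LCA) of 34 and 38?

Tree insertion order: [36, 14, 24, 38, 27, 11, 34, 46]
Tree (level-order array): [36, 14, 38, 11, 24, None, 46, None, None, None, 27, None, None, None, 34]
In a BST, the LCA of p=34, q=38 is the first node v on the
root-to-leaf path with p <= v <= q (go left if both < v, right if both > v).
Walk from root:
  at 36: 34 <= 36 <= 38, this is the LCA
LCA = 36


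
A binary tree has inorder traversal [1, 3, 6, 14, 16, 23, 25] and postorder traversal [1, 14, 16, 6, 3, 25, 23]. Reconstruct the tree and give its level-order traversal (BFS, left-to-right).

Inorder:   [1, 3, 6, 14, 16, 23, 25]
Postorder: [1, 14, 16, 6, 3, 25, 23]
Algorithm: postorder visits root last, so walk postorder right-to-left;
each value is the root of the current inorder slice — split it at that
value, recurse on the right subtree first, then the left.
Recursive splits:
  root=23; inorder splits into left=[1, 3, 6, 14, 16], right=[25]
  root=25; inorder splits into left=[], right=[]
  root=3; inorder splits into left=[1], right=[6, 14, 16]
  root=6; inorder splits into left=[], right=[14, 16]
  root=16; inorder splits into left=[14], right=[]
  root=14; inorder splits into left=[], right=[]
  root=1; inorder splits into left=[], right=[]
Reconstructed level-order: [23, 3, 25, 1, 6, 16, 14]


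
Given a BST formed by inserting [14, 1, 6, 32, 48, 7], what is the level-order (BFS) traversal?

Tree insertion order: [14, 1, 6, 32, 48, 7]
Tree (level-order array): [14, 1, 32, None, 6, None, 48, None, 7]
BFS from the root, enqueuing left then right child of each popped node:
  queue [14] -> pop 14, enqueue [1, 32], visited so far: [14]
  queue [1, 32] -> pop 1, enqueue [6], visited so far: [14, 1]
  queue [32, 6] -> pop 32, enqueue [48], visited so far: [14, 1, 32]
  queue [6, 48] -> pop 6, enqueue [7], visited so far: [14, 1, 32, 6]
  queue [48, 7] -> pop 48, enqueue [none], visited so far: [14, 1, 32, 6, 48]
  queue [7] -> pop 7, enqueue [none], visited so far: [14, 1, 32, 6, 48, 7]
Result: [14, 1, 32, 6, 48, 7]


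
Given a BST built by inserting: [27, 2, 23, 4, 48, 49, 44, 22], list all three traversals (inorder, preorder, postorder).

Tree insertion order: [27, 2, 23, 4, 48, 49, 44, 22]
Tree (level-order array): [27, 2, 48, None, 23, 44, 49, 4, None, None, None, None, None, None, 22]
Inorder (L, root, R): [2, 4, 22, 23, 27, 44, 48, 49]
Preorder (root, L, R): [27, 2, 23, 4, 22, 48, 44, 49]
Postorder (L, R, root): [22, 4, 23, 2, 44, 49, 48, 27]


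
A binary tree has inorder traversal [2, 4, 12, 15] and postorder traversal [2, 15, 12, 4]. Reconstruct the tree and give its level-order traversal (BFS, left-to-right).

Inorder:   [2, 4, 12, 15]
Postorder: [2, 15, 12, 4]
Algorithm: postorder visits root last, so walk postorder right-to-left;
each value is the root of the current inorder slice — split it at that
value, recurse on the right subtree first, then the left.
Recursive splits:
  root=4; inorder splits into left=[2], right=[12, 15]
  root=12; inorder splits into left=[], right=[15]
  root=15; inorder splits into left=[], right=[]
  root=2; inorder splits into left=[], right=[]
Reconstructed level-order: [4, 2, 12, 15]


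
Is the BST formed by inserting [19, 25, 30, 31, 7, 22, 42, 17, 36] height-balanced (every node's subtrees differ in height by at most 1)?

Tree (level-order array): [19, 7, 25, None, 17, 22, 30, None, None, None, None, None, 31, None, 42, 36]
Definition: a tree is height-balanced if, at every node, |h(left) - h(right)| <= 1 (empty subtree has height -1).
Bottom-up per-node check:
  node 17: h_left=-1, h_right=-1, diff=0 [OK], height=0
  node 7: h_left=-1, h_right=0, diff=1 [OK], height=1
  node 22: h_left=-1, h_right=-1, diff=0 [OK], height=0
  node 36: h_left=-1, h_right=-1, diff=0 [OK], height=0
  node 42: h_left=0, h_right=-1, diff=1 [OK], height=1
  node 31: h_left=-1, h_right=1, diff=2 [FAIL (|-1-1|=2 > 1)], height=2
  node 30: h_left=-1, h_right=2, diff=3 [FAIL (|-1-2|=3 > 1)], height=3
  node 25: h_left=0, h_right=3, diff=3 [FAIL (|0-3|=3 > 1)], height=4
  node 19: h_left=1, h_right=4, diff=3 [FAIL (|1-4|=3 > 1)], height=5
Node 31 violates the condition: |-1 - 1| = 2 > 1.
Result: Not balanced


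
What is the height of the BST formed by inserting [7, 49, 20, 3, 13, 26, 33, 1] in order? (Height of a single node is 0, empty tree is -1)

Insertion order: [7, 49, 20, 3, 13, 26, 33, 1]
Tree (level-order array): [7, 3, 49, 1, None, 20, None, None, None, 13, 26, None, None, None, 33]
Compute height bottom-up (empty subtree = -1):
  height(1) = 1 + max(-1, -1) = 0
  height(3) = 1 + max(0, -1) = 1
  height(13) = 1 + max(-1, -1) = 0
  height(33) = 1 + max(-1, -1) = 0
  height(26) = 1 + max(-1, 0) = 1
  height(20) = 1 + max(0, 1) = 2
  height(49) = 1 + max(2, -1) = 3
  height(7) = 1 + max(1, 3) = 4
Height = 4


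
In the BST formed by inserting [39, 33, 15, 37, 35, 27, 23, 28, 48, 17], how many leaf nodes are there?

Tree built from: [39, 33, 15, 37, 35, 27, 23, 28, 48, 17]
Tree (level-order array): [39, 33, 48, 15, 37, None, None, None, 27, 35, None, 23, 28, None, None, 17]
Rule: A leaf has 0 children.
Per-node child counts:
  node 39: 2 child(ren)
  node 33: 2 child(ren)
  node 15: 1 child(ren)
  node 27: 2 child(ren)
  node 23: 1 child(ren)
  node 17: 0 child(ren)
  node 28: 0 child(ren)
  node 37: 1 child(ren)
  node 35: 0 child(ren)
  node 48: 0 child(ren)
Matching nodes: [17, 28, 35, 48]
Count of leaf nodes: 4


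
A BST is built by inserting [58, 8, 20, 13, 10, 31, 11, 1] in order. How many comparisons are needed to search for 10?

Search path for 10: 58 -> 8 -> 20 -> 13 -> 10
Found: True
Comparisons: 5


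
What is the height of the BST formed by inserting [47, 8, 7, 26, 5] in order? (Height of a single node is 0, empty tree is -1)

Insertion order: [47, 8, 7, 26, 5]
Tree (level-order array): [47, 8, None, 7, 26, 5]
Compute height bottom-up (empty subtree = -1):
  height(5) = 1 + max(-1, -1) = 0
  height(7) = 1 + max(0, -1) = 1
  height(26) = 1 + max(-1, -1) = 0
  height(8) = 1 + max(1, 0) = 2
  height(47) = 1 + max(2, -1) = 3
Height = 3


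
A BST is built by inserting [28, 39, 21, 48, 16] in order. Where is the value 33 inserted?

Starting tree (level order): [28, 21, 39, 16, None, None, 48]
Insertion path: 28 -> 39
Result: insert 33 as left child of 39
Final tree (level order): [28, 21, 39, 16, None, 33, 48]


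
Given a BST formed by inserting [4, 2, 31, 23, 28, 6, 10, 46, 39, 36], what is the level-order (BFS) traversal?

Tree insertion order: [4, 2, 31, 23, 28, 6, 10, 46, 39, 36]
Tree (level-order array): [4, 2, 31, None, None, 23, 46, 6, 28, 39, None, None, 10, None, None, 36]
BFS from the root, enqueuing left then right child of each popped node:
  queue [4] -> pop 4, enqueue [2, 31], visited so far: [4]
  queue [2, 31] -> pop 2, enqueue [none], visited so far: [4, 2]
  queue [31] -> pop 31, enqueue [23, 46], visited so far: [4, 2, 31]
  queue [23, 46] -> pop 23, enqueue [6, 28], visited so far: [4, 2, 31, 23]
  queue [46, 6, 28] -> pop 46, enqueue [39], visited so far: [4, 2, 31, 23, 46]
  queue [6, 28, 39] -> pop 6, enqueue [10], visited so far: [4, 2, 31, 23, 46, 6]
  queue [28, 39, 10] -> pop 28, enqueue [none], visited so far: [4, 2, 31, 23, 46, 6, 28]
  queue [39, 10] -> pop 39, enqueue [36], visited so far: [4, 2, 31, 23, 46, 6, 28, 39]
  queue [10, 36] -> pop 10, enqueue [none], visited so far: [4, 2, 31, 23, 46, 6, 28, 39, 10]
  queue [36] -> pop 36, enqueue [none], visited so far: [4, 2, 31, 23, 46, 6, 28, 39, 10, 36]
Result: [4, 2, 31, 23, 46, 6, 28, 39, 10, 36]


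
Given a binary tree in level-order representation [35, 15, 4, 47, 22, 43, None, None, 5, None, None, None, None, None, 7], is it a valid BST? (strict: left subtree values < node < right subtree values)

Level-order array: [35, 15, 4, 47, 22, 43, None, None, 5, None, None, None, None, None, 7]
Validate using subtree bounds (lo, hi): at each node, require lo < value < hi,
then recurse left with hi=value and right with lo=value.
Preorder trace (stopping at first violation):
  at node 35 with bounds (-inf, +inf): OK
  at node 15 with bounds (-inf, 35): OK
  at node 47 with bounds (-inf, 15): VIOLATION
Node 47 violates its bound: not (-inf < 47 < 15).
Result: Not a valid BST


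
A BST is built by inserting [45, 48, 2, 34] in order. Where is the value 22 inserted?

Starting tree (level order): [45, 2, 48, None, 34]
Insertion path: 45 -> 2 -> 34
Result: insert 22 as left child of 34
Final tree (level order): [45, 2, 48, None, 34, None, None, 22]


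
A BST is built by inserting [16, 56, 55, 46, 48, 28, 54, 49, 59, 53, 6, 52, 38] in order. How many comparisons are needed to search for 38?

Search path for 38: 16 -> 56 -> 55 -> 46 -> 28 -> 38
Found: True
Comparisons: 6


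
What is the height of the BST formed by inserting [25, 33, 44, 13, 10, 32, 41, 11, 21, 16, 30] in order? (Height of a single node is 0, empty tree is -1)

Insertion order: [25, 33, 44, 13, 10, 32, 41, 11, 21, 16, 30]
Tree (level-order array): [25, 13, 33, 10, 21, 32, 44, None, 11, 16, None, 30, None, 41]
Compute height bottom-up (empty subtree = -1):
  height(11) = 1 + max(-1, -1) = 0
  height(10) = 1 + max(-1, 0) = 1
  height(16) = 1 + max(-1, -1) = 0
  height(21) = 1 + max(0, -1) = 1
  height(13) = 1 + max(1, 1) = 2
  height(30) = 1 + max(-1, -1) = 0
  height(32) = 1 + max(0, -1) = 1
  height(41) = 1 + max(-1, -1) = 0
  height(44) = 1 + max(0, -1) = 1
  height(33) = 1 + max(1, 1) = 2
  height(25) = 1 + max(2, 2) = 3
Height = 3


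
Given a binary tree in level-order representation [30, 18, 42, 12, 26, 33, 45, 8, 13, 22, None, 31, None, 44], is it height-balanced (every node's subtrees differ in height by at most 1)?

Tree (level-order array): [30, 18, 42, 12, 26, 33, 45, 8, 13, 22, None, 31, None, 44]
Definition: a tree is height-balanced if, at every node, |h(left) - h(right)| <= 1 (empty subtree has height -1).
Bottom-up per-node check:
  node 8: h_left=-1, h_right=-1, diff=0 [OK], height=0
  node 13: h_left=-1, h_right=-1, diff=0 [OK], height=0
  node 12: h_left=0, h_right=0, diff=0 [OK], height=1
  node 22: h_left=-1, h_right=-1, diff=0 [OK], height=0
  node 26: h_left=0, h_right=-1, diff=1 [OK], height=1
  node 18: h_left=1, h_right=1, diff=0 [OK], height=2
  node 31: h_left=-1, h_right=-1, diff=0 [OK], height=0
  node 33: h_left=0, h_right=-1, diff=1 [OK], height=1
  node 44: h_left=-1, h_right=-1, diff=0 [OK], height=0
  node 45: h_left=0, h_right=-1, diff=1 [OK], height=1
  node 42: h_left=1, h_right=1, diff=0 [OK], height=2
  node 30: h_left=2, h_right=2, diff=0 [OK], height=3
All nodes satisfy the balance condition.
Result: Balanced


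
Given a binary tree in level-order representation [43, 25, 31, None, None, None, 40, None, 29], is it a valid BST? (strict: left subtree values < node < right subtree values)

Level-order array: [43, 25, 31, None, None, None, 40, None, 29]
Validate using subtree bounds (lo, hi): at each node, require lo < value < hi,
then recurse left with hi=value and right with lo=value.
Preorder trace (stopping at first violation):
  at node 43 with bounds (-inf, +inf): OK
  at node 25 with bounds (-inf, 43): OK
  at node 31 with bounds (43, +inf): VIOLATION
Node 31 violates its bound: not (43 < 31 < +inf).
Result: Not a valid BST


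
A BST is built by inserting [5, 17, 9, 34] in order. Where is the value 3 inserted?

Starting tree (level order): [5, None, 17, 9, 34]
Insertion path: 5
Result: insert 3 as left child of 5
Final tree (level order): [5, 3, 17, None, None, 9, 34]


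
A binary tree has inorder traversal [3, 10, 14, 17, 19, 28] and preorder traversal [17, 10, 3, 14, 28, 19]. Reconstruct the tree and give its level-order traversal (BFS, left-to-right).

Inorder:  [3, 10, 14, 17, 19, 28]
Preorder: [17, 10, 3, 14, 28, 19]
Algorithm: preorder visits root first, so consume preorder in order;
for each root, split the current inorder slice at that value into
left-subtree inorder and right-subtree inorder, then recurse.
Recursive splits:
  root=17; inorder splits into left=[3, 10, 14], right=[19, 28]
  root=10; inorder splits into left=[3], right=[14]
  root=3; inorder splits into left=[], right=[]
  root=14; inorder splits into left=[], right=[]
  root=28; inorder splits into left=[19], right=[]
  root=19; inorder splits into left=[], right=[]
Reconstructed level-order: [17, 10, 28, 3, 14, 19]


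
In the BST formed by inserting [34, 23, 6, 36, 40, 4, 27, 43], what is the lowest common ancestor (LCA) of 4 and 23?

Tree insertion order: [34, 23, 6, 36, 40, 4, 27, 43]
Tree (level-order array): [34, 23, 36, 6, 27, None, 40, 4, None, None, None, None, 43]
In a BST, the LCA of p=4, q=23 is the first node v on the
root-to-leaf path with p <= v <= q (go left if both < v, right if both > v).
Walk from root:
  at 34: both 4 and 23 < 34, go left
  at 23: 4 <= 23 <= 23, this is the LCA
LCA = 23


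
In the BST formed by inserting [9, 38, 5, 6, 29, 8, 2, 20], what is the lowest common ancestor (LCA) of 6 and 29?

Tree insertion order: [9, 38, 5, 6, 29, 8, 2, 20]
Tree (level-order array): [9, 5, 38, 2, 6, 29, None, None, None, None, 8, 20]
In a BST, the LCA of p=6, q=29 is the first node v on the
root-to-leaf path with p <= v <= q (go left if both < v, right if both > v).
Walk from root:
  at 9: 6 <= 9 <= 29, this is the LCA
LCA = 9


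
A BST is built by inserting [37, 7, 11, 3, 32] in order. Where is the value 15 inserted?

Starting tree (level order): [37, 7, None, 3, 11, None, None, None, 32]
Insertion path: 37 -> 7 -> 11 -> 32
Result: insert 15 as left child of 32
Final tree (level order): [37, 7, None, 3, 11, None, None, None, 32, 15]


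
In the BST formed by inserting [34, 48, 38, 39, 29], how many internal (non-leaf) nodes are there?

Tree built from: [34, 48, 38, 39, 29]
Tree (level-order array): [34, 29, 48, None, None, 38, None, None, 39]
Rule: An internal node has at least one child.
Per-node child counts:
  node 34: 2 child(ren)
  node 29: 0 child(ren)
  node 48: 1 child(ren)
  node 38: 1 child(ren)
  node 39: 0 child(ren)
Matching nodes: [34, 48, 38]
Count of internal (non-leaf) nodes: 3


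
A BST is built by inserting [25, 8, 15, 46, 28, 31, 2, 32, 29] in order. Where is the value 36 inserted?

Starting tree (level order): [25, 8, 46, 2, 15, 28, None, None, None, None, None, None, 31, 29, 32]
Insertion path: 25 -> 46 -> 28 -> 31 -> 32
Result: insert 36 as right child of 32
Final tree (level order): [25, 8, 46, 2, 15, 28, None, None, None, None, None, None, 31, 29, 32, None, None, None, 36]


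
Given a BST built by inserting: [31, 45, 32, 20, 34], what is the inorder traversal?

Tree insertion order: [31, 45, 32, 20, 34]
Tree (level-order array): [31, 20, 45, None, None, 32, None, None, 34]
Inorder traversal: [20, 31, 32, 34, 45]


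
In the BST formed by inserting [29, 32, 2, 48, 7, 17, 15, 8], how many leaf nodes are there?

Tree built from: [29, 32, 2, 48, 7, 17, 15, 8]
Tree (level-order array): [29, 2, 32, None, 7, None, 48, None, 17, None, None, 15, None, 8]
Rule: A leaf has 0 children.
Per-node child counts:
  node 29: 2 child(ren)
  node 2: 1 child(ren)
  node 7: 1 child(ren)
  node 17: 1 child(ren)
  node 15: 1 child(ren)
  node 8: 0 child(ren)
  node 32: 1 child(ren)
  node 48: 0 child(ren)
Matching nodes: [8, 48]
Count of leaf nodes: 2


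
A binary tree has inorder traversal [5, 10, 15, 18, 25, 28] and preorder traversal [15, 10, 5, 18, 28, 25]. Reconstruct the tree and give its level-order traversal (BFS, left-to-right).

Inorder:  [5, 10, 15, 18, 25, 28]
Preorder: [15, 10, 5, 18, 28, 25]
Algorithm: preorder visits root first, so consume preorder in order;
for each root, split the current inorder slice at that value into
left-subtree inorder and right-subtree inorder, then recurse.
Recursive splits:
  root=15; inorder splits into left=[5, 10], right=[18, 25, 28]
  root=10; inorder splits into left=[5], right=[]
  root=5; inorder splits into left=[], right=[]
  root=18; inorder splits into left=[], right=[25, 28]
  root=28; inorder splits into left=[25], right=[]
  root=25; inorder splits into left=[], right=[]
Reconstructed level-order: [15, 10, 18, 5, 28, 25]


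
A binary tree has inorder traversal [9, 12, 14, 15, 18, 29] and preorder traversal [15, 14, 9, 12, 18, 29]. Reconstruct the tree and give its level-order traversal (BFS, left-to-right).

Inorder:  [9, 12, 14, 15, 18, 29]
Preorder: [15, 14, 9, 12, 18, 29]
Algorithm: preorder visits root first, so consume preorder in order;
for each root, split the current inorder slice at that value into
left-subtree inorder and right-subtree inorder, then recurse.
Recursive splits:
  root=15; inorder splits into left=[9, 12, 14], right=[18, 29]
  root=14; inorder splits into left=[9, 12], right=[]
  root=9; inorder splits into left=[], right=[12]
  root=12; inorder splits into left=[], right=[]
  root=18; inorder splits into left=[], right=[29]
  root=29; inorder splits into left=[], right=[]
Reconstructed level-order: [15, 14, 18, 9, 29, 12]


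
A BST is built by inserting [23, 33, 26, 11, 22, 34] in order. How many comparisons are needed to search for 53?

Search path for 53: 23 -> 33 -> 34
Found: False
Comparisons: 3


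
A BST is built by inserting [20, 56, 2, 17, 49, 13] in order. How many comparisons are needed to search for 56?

Search path for 56: 20 -> 56
Found: True
Comparisons: 2


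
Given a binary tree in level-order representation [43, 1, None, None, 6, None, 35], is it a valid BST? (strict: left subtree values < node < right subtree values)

Level-order array: [43, 1, None, None, 6, None, 35]
Validate using subtree bounds (lo, hi): at each node, require lo < value < hi,
then recurse left with hi=value and right with lo=value.
Preorder trace (stopping at first violation):
  at node 43 with bounds (-inf, +inf): OK
  at node 1 with bounds (-inf, 43): OK
  at node 6 with bounds (1, 43): OK
  at node 35 with bounds (6, 43): OK
No violation found at any node.
Result: Valid BST


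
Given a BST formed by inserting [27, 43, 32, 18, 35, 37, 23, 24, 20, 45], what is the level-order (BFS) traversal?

Tree insertion order: [27, 43, 32, 18, 35, 37, 23, 24, 20, 45]
Tree (level-order array): [27, 18, 43, None, 23, 32, 45, 20, 24, None, 35, None, None, None, None, None, None, None, 37]
BFS from the root, enqueuing left then right child of each popped node:
  queue [27] -> pop 27, enqueue [18, 43], visited so far: [27]
  queue [18, 43] -> pop 18, enqueue [23], visited so far: [27, 18]
  queue [43, 23] -> pop 43, enqueue [32, 45], visited so far: [27, 18, 43]
  queue [23, 32, 45] -> pop 23, enqueue [20, 24], visited so far: [27, 18, 43, 23]
  queue [32, 45, 20, 24] -> pop 32, enqueue [35], visited so far: [27, 18, 43, 23, 32]
  queue [45, 20, 24, 35] -> pop 45, enqueue [none], visited so far: [27, 18, 43, 23, 32, 45]
  queue [20, 24, 35] -> pop 20, enqueue [none], visited so far: [27, 18, 43, 23, 32, 45, 20]
  queue [24, 35] -> pop 24, enqueue [none], visited so far: [27, 18, 43, 23, 32, 45, 20, 24]
  queue [35] -> pop 35, enqueue [37], visited so far: [27, 18, 43, 23, 32, 45, 20, 24, 35]
  queue [37] -> pop 37, enqueue [none], visited so far: [27, 18, 43, 23, 32, 45, 20, 24, 35, 37]
Result: [27, 18, 43, 23, 32, 45, 20, 24, 35, 37]


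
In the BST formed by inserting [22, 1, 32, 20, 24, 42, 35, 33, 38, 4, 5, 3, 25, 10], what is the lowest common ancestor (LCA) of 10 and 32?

Tree insertion order: [22, 1, 32, 20, 24, 42, 35, 33, 38, 4, 5, 3, 25, 10]
Tree (level-order array): [22, 1, 32, None, 20, 24, 42, 4, None, None, 25, 35, None, 3, 5, None, None, 33, 38, None, None, None, 10]
In a BST, the LCA of p=10, q=32 is the first node v on the
root-to-leaf path with p <= v <= q (go left if both < v, right if both > v).
Walk from root:
  at 22: 10 <= 22 <= 32, this is the LCA
LCA = 22


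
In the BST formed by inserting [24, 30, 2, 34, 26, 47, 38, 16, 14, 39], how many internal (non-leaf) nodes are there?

Tree built from: [24, 30, 2, 34, 26, 47, 38, 16, 14, 39]
Tree (level-order array): [24, 2, 30, None, 16, 26, 34, 14, None, None, None, None, 47, None, None, 38, None, None, 39]
Rule: An internal node has at least one child.
Per-node child counts:
  node 24: 2 child(ren)
  node 2: 1 child(ren)
  node 16: 1 child(ren)
  node 14: 0 child(ren)
  node 30: 2 child(ren)
  node 26: 0 child(ren)
  node 34: 1 child(ren)
  node 47: 1 child(ren)
  node 38: 1 child(ren)
  node 39: 0 child(ren)
Matching nodes: [24, 2, 16, 30, 34, 47, 38]
Count of internal (non-leaf) nodes: 7


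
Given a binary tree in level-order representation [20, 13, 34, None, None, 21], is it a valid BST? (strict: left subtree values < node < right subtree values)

Level-order array: [20, 13, 34, None, None, 21]
Validate using subtree bounds (lo, hi): at each node, require lo < value < hi,
then recurse left with hi=value and right with lo=value.
Preorder trace (stopping at first violation):
  at node 20 with bounds (-inf, +inf): OK
  at node 13 with bounds (-inf, 20): OK
  at node 34 with bounds (20, +inf): OK
  at node 21 with bounds (20, 34): OK
No violation found at any node.
Result: Valid BST


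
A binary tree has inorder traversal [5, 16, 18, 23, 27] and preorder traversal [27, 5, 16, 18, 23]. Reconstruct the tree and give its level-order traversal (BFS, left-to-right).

Inorder:  [5, 16, 18, 23, 27]
Preorder: [27, 5, 16, 18, 23]
Algorithm: preorder visits root first, so consume preorder in order;
for each root, split the current inorder slice at that value into
left-subtree inorder and right-subtree inorder, then recurse.
Recursive splits:
  root=27; inorder splits into left=[5, 16, 18, 23], right=[]
  root=5; inorder splits into left=[], right=[16, 18, 23]
  root=16; inorder splits into left=[], right=[18, 23]
  root=18; inorder splits into left=[], right=[23]
  root=23; inorder splits into left=[], right=[]
Reconstructed level-order: [27, 5, 16, 18, 23]


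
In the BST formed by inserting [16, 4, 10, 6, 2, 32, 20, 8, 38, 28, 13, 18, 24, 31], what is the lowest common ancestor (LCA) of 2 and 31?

Tree insertion order: [16, 4, 10, 6, 2, 32, 20, 8, 38, 28, 13, 18, 24, 31]
Tree (level-order array): [16, 4, 32, 2, 10, 20, 38, None, None, 6, 13, 18, 28, None, None, None, 8, None, None, None, None, 24, 31]
In a BST, the LCA of p=2, q=31 is the first node v on the
root-to-leaf path with p <= v <= q (go left if both < v, right if both > v).
Walk from root:
  at 16: 2 <= 16 <= 31, this is the LCA
LCA = 16


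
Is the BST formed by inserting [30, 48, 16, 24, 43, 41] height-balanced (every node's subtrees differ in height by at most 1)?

Tree (level-order array): [30, 16, 48, None, 24, 43, None, None, None, 41]
Definition: a tree is height-balanced if, at every node, |h(left) - h(right)| <= 1 (empty subtree has height -1).
Bottom-up per-node check:
  node 24: h_left=-1, h_right=-1, diff=0 [OK], height=0
  node 16: h_left=-1, h_right=0, diff=1 [OK], height=1
  node 41: h_left=-1, h_right=-1, diff=0 [OK], height=0
  node 43: h_left=0, h_right=-1, diff=1 [OK], height=1
  node 48: h_left=1, h_right=-1, diff=2 [FAIL (|1--1|=2 > 1)], height=2
  node 30: h_left=1, h_right=2, diff=1 [OK], height=3
Node 48 violates the condition: |1 - -1| = 2 > 1.
Result: Not balanced


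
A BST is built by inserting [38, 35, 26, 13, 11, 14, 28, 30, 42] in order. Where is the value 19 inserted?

Starting tree (level order): [38, 35, 42, 26, None, None, None, 13, 28, 11, 14, None, 30]
Insertion path: 38 -> 35 -> 26 -> 13 -> 14
Result: insert 19 as right child of 14
Final tree (level order): [38, 35, 42, 26, None, None, None, 13, 28, 11, 14, None, 30, None, None, None, 19]
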